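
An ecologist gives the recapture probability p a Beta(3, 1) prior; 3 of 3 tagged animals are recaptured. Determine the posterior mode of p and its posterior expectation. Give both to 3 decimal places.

Posterior: Beta(3+3, 1+0) = Beta(6, 1).
Since β = 1 ≤ 1 and α > 1, the Beta density is monotone increasing on [0,1]; the mode is at 1.
Mean = 6/(6+1) = 0.857.

MAP = 1.000, posterior mean = 0.857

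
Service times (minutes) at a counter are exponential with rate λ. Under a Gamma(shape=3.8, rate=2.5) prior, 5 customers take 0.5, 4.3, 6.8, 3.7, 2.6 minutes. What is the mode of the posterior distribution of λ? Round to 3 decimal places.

Σ times = 17.9. Posterior: Gamma(shape = 3.8+5 = 8.8, rate = 2.5+17.9 = 20.4).
Mode = (α−1)/β = 7.8/20.4 = 0.382.
Mean = α/β = 8.8/20.4 = 0.431.
This is the posterior mode — the MAP estimate.

0.382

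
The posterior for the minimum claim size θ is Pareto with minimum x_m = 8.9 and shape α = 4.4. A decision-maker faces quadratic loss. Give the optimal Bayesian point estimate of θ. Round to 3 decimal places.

The Pareto density is strictly decreasing on [x_m, ∞), so the mode is x_m = 8.900.
Mean = α·x_m/(α−1) = 4.4·8.9/3.4 = 11.518.
Quadratic loss ⇒ the optimal estimator is the posterior mean.

11.518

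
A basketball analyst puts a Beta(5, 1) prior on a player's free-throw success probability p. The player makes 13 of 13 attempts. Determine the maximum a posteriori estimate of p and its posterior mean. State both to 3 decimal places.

Posterior: Beta(5+13, 1+0) = Beta(18, 1).
Since β = 1 ≤ 1 and α > 1, the Beta density is monotone increasing on [0,1]; the mode is at 1.
Mean = 18/(18+1) = 0.947.
Left-skewed posterior ⇒ mean < mode.

maximum a posteriori estimate = 1.000, posterior mean = 0.947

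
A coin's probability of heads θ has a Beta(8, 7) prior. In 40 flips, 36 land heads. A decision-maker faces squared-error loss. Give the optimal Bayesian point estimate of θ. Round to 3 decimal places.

0.800

Posterior: Beta(8+36, 7+4) = Beta(44, 11).
Mode = (44−1)/(44+11−2) = 43/53 = 0.811.
Mean = 44/(44+11) = 44/55 = 0.800.
Squared-error loss ⇒ the optimal estimator is the posterior mean.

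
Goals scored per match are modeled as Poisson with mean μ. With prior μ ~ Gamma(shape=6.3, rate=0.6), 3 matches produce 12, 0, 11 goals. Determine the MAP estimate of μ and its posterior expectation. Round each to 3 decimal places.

μ_MAP = 7.861, E[μ|data] = 8.139

Σ counts = 23. Posterior: Gamma(shape = 6.3+23 = 29.3, rate = 0.6+3 = 3.6).
Mode = (α−1)/β = 28.3/3.6 = 7.861.
Mean = α/β = 29.3/3.6 = 8.139.
The mean is pulled above the mode by the posterior's right skew.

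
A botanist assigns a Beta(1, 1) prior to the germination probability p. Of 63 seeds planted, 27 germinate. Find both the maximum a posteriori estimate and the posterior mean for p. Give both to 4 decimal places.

Posterior: Beta(1+27, 1+36) = Beta(28, 37).
Mode = (28−1)/(28+37−2) = 27/63 = 0.4286.
Mean = 28/(28+37) = 28/65 = 0.4308.

maximum a posteriori estimate = 0.4286, posterior mean = 0.4308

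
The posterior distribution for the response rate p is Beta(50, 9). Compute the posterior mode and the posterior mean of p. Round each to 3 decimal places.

Mode = (50−1)/(50+9−2) = 49/57 = 0.860.
Mean = 50/(50+9) = 50/59 = 0.847.
The posterior is left-skewed, so the mode exceeds the mean.

posterior mode = 0.860, posterior mean = 0.847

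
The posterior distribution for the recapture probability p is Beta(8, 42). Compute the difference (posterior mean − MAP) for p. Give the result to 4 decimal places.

Mode = (8−1)/(8+42−2) = 7/48 = 0.1458.
Mean = 8/(8+42) = 8/50 = 0.1600.
Difference = 0.1600 − 0.1458 = 0.0142.

0.0142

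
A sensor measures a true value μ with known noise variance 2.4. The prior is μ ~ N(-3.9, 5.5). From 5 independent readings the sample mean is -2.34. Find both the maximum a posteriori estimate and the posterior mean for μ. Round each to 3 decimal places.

Posterior for μ is Normal. Precision-weighted mean: (1/5.5·-3.9 + 5/2.4·-2.34) / (1/5.5 + 5/2.4) = -2.465.
A Normal posterior is symmetric, so mode = mean.

μ_MAP = -2.465, E[μ|data] = -2.465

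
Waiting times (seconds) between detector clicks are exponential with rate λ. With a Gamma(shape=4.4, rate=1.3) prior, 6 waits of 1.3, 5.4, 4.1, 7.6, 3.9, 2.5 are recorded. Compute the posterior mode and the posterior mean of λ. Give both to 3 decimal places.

MAP = 0.360; posterior mean = 0.398

Σ times = 24.8. Posterior: Gamma(shape = 4.4+6 = 10.4, rate = 1.3+24.8 = 26.1).
Mode = (α−1)/β = 9.4/26.1 = 0.360.
Mean = α/β = 10.4/26.1 = 0.398.
The posterior is right-skewed, so the mean exceeds the mode.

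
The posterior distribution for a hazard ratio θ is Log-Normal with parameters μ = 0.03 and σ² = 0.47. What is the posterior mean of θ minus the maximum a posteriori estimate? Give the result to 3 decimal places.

0.659

Mode = exp(μ − σ²) = exp(-0.44) = 0.644.
Mean = exp(μ + σ²/2) = exp(0.265) = 1.303.
Difference = 1.303 − 0.644 = 0.659.
The posterior is right-skewed, so the mean exceeds the mode.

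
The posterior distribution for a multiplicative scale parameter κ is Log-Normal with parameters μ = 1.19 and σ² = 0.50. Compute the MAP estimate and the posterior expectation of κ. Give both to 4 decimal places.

Mode = exp(μ − σ²) = exp(0.69) = 1.9937.
Mean = exp(μ + σ²/2) = exp(1.440) = 4.2207.
The posterior is right-skewed, so the mean exceeds the mode.

MAP = 1.9937; posterior mean = 4.2207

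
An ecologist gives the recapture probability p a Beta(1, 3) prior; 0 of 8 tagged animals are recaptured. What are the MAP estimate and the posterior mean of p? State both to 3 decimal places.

Posterior: Beta(1+0, 3+8) = Beta(1, 11).
Since α = 1 ≤ 1 and β > 1, the Beta density is monotone decreasing on [0,1]; the mode is at 0.
Mean = 1/(1+11) = 0.083.
Right-skewed posterior ⇒ mode < mean.

MAP: 0.000. Posterior mean: 0.083.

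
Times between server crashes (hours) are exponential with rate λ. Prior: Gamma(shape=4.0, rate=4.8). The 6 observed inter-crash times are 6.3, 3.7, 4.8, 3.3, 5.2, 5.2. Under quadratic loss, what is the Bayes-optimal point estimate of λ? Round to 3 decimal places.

Σ times = 28.5. Posterior: Gamma(shape = 4.0+6 = 10.0, rate = 4.8+28.5 = 33.3).
Mode = (α−1)/β = 9.0/33.3 = 0.270.
Mean = α/β = 10.0/33.3 = 0.300.
Quadratic loss ⇒ the optimal estimator is the posterior mean.

0.300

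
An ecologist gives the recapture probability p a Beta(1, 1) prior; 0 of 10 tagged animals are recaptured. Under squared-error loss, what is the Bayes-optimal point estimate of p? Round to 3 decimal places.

Posterior: Beta(1+0, 1+10) = Beta(1, 11).
Since α = 1 ≤ 1 and β > 1, the Beta density is monotone decreasing on [0,1]; the mode is at 0.
Mean = 1/(1+11) = 0.083.
Squared-error loss ⇒ the optimal estimator is the posterior mean.

0.083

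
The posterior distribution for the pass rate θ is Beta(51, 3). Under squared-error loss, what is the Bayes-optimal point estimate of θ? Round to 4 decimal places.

Mode = (51−1)/(51+3−2) = 50/52 = 0.9615.
Mean = 51/(51+3) = 51/54 = 0.9444.
Squared-error loss ⇒ the optimal estimator is the posterior mean.

0.9444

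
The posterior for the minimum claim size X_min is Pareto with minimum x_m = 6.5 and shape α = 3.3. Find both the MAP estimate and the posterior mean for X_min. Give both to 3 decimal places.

The Pareto density is strictly decreasing on [x_m, ∞), so the mode is x_m = 6.500.
Mean = α·x_m/(α−1) = 3.3·6.5/2.3 = 9.326.

MAP estimate = 6.500, posterior mean = 9.326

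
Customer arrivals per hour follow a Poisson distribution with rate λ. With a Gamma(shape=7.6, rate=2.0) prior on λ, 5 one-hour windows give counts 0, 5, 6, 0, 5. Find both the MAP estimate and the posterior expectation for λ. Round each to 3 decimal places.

MAP estimate = 3.229, posterior expectation = 3.371

Σ counts = 16. Posterior: Gamma(shape = 7.6+16 = 23.6, rate = 2.0+5 = 7.0).
Mode = (α−1)/β = 22.6/7.0 = 3.229.
Mean = α/β = 23.6/7.0 = 3.371.
Right-skewed posterior ⇒ mode < mean.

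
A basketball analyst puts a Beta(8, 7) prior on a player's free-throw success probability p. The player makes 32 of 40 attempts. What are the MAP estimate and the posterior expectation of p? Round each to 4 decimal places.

MAP = 0.7358; posterior mean = 0.7273

Posterior: Beta(8+32, 7+8) = Beta(40, 15).
Mode = (40−1)/(40+15−2) = 39/53 = 0.7358.
Mean = 40/(40+15) = 40/55 = 0.7273.
Mode > mean: the posterior has a left tail.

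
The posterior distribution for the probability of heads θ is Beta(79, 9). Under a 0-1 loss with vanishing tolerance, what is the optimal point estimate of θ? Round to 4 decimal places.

Mode = (79−1)/(79+9−2) = 78/86 = 0.9070.
Mean = 79/(79+9) = 79/88 = 0.8977.
This is the posterior mode — the MAP estimate.

0.9070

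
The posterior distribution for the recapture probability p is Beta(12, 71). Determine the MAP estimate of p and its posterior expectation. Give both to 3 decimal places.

MAP = 0.136; posterior mean = 0.145

Mode = (12−1)/(12+71−2) = 11/81 = 0.136.
Mean = 12/(12+71) = 12/83 = 0.145.
The posterior is right-skewed, so the mean exceeds the mode.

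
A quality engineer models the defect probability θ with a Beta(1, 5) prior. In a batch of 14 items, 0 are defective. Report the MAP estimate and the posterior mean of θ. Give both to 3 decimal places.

Posterior: Beta(1+0, 5+14) = Beta(1, 19).
Since α = 1 ≤ 1 and β > 1, the Beta density is monotone decreasing on [0,1]; the mode is at 0.
Mean = 1/(1+19) = 0.050.
Right-skewed posterior ⇒ mode < mean.

MAP = 0.000; posterior mean = 0.050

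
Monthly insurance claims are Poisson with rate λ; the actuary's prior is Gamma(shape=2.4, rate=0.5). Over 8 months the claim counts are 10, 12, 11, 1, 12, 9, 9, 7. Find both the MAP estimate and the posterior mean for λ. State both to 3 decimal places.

Σ counts = 71. Posterior: Gamma(shape = 2.4+71 = 73.4, rate = 0.5+8 = 8.5).
Mode = (α−1)/β = 72.4/8.5 = 8.518.
Mean = α/β = 73.4/8.5 = 8.635.

MAP = 8.518; posterior mean = 8.635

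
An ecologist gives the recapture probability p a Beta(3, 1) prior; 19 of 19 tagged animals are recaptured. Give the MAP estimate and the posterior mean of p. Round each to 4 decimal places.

MAP = 1.0000, posterior mean = 0.9565

Posterior: Beta(3+19, 1+0) = Beta(22, 1).
Since β = 1 ≤ 1 and α > 1, the Beta density is monotone increasing on [0,1]; the mode is at 1.
Mean = 22/(22+1) = 0.9565.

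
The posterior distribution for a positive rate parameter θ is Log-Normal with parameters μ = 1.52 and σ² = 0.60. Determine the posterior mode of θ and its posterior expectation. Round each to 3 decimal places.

Mode = exp(μ − σ²) = exp(0.92) = 2.509.
Mean = exp(μ + σ²/2) = exp(1.820) = 6.172.
The mean is pulled above the mode by the posterior's right skew.

MAP = 2.509, posterior mean = 6.172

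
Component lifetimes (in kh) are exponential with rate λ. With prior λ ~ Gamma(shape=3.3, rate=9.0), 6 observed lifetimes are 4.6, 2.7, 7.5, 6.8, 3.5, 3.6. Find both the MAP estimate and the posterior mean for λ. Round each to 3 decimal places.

Σ times = 28.7. Posterior: Gamma(shape = 3.3+6 = 9.3, rate = 9.0+28.7 = 37.7).
Mode = (α−1)/β = 8.3/37.7 = 0.220.
Mean = α/β = 9.3/37.7 = 0.247.

MAP = 0.220, posterior mean = 0.247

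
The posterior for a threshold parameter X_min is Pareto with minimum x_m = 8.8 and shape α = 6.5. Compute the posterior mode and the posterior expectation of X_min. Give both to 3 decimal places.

X_min_MAP = 8.800, E[X_min|data] = 10.400

The Pareto density is strictly decreasing on [x_m, ∞), so the mode is x_m = 8.800.
Mean = α·x_m/(α−1) = 6.5·8.8/5.5 = 10.400.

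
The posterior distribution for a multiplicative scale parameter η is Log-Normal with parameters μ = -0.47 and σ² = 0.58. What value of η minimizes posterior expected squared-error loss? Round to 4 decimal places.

0.8353

Mode = exp(μ − σ²) = exp(-1.05) = 0.3499.
Mean = exp(μ + σ²/2) = exp(-0.180) = 0.8353.
Squared-error loss ⇒ the optimal estimator is the posterior mean.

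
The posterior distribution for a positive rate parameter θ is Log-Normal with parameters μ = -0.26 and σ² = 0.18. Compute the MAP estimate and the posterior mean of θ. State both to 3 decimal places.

θ_MAP = 0.644, E[θ|data] = 0.844

Mode = exp(μ − σ²) = exp(-0.44) = 0.644.
Mean = exp(μ + σ²/2) = exp(-0.170) = 0.844.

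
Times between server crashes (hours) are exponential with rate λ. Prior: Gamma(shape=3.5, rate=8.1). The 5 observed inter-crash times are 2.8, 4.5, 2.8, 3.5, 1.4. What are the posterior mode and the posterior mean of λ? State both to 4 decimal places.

Σ times = 15.0. Posterior: Gamma(shape = 3.5+5 = 8.5, rate = 8.1+15.0 = 23.1).
Mode = (α−1)/β = 7.5/23.1 = 0.3247.
Mean = α/β = 8.5/23.1 = 0.3680.

MAP = 0.3247; posterior mean = 0.3680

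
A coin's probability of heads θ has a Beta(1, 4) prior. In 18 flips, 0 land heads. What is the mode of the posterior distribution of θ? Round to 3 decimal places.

Posterior: Beta(1+0, 4+18) = Beta(1, 22).
Since α = 1 ≤ 1 and β > 1, the Beta density is monotone decreasing on [0,1]; the mode is at 0.
Mean = 1/(1+22) = 0.043.
This is the posterior mode — the MAP estimate.

0.000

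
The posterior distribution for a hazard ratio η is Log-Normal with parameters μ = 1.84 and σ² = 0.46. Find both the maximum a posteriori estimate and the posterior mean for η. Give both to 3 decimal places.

MAP = 3.975; posterior mean = 7.925

Mode = exp(μ − σ²) = exp(1.38) = 3.975.
Mean = exp(μ + σ²/2) = exp(2.070) = 7.925.
The posterior is right-skewed, so the mean exceeds the mode.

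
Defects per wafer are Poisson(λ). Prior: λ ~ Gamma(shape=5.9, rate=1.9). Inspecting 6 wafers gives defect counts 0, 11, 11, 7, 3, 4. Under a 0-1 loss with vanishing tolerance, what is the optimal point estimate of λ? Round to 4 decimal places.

5.1772

Σ counts = 36. Posterior: Gamma(shape = 5.9+36 = 41.9, rate = 1.9+6 = 7.9).
Mode = (α−1)/β = 40.9/7.9 = 5.1772.
Mean = α/β = 41.9/7.9 = 5.3038.
This is the posterior mode — the MAP estimate.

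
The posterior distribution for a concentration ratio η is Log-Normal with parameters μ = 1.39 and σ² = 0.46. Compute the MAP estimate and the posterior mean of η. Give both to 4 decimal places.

MAP estimate = 2.5345, posterior mean = 5.0531

Mode = exp(μ − σ²) = exp(0.93) = 2.5345.
Mean = exp(μ + σ²/2) = exp(1.620) = 5.0531.
The posterior is right-skewed, so the mean exceeds the mode.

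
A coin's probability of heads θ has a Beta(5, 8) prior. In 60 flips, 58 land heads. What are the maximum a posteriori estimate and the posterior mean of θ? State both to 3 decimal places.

MAP = 0.873; posterior mean = 0.863

Posterior: Beta(5+58, 8+2) = Beta(63, 10).
Mode = (63−1)/(63+10−2) = 62/71 = 0.873.
Mean = 63/(63+10) = 63/73 = 0.863.
The mean is pulled below the mode by the posterior's left skew.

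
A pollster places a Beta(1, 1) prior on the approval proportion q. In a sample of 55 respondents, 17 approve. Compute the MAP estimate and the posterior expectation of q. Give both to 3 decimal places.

MAP = 0.309; posterior mean = 0.316

Posterior: Beta(1+17, 1+38) = Beta(18, 39).
Mode = (18−1)/(18+39−2) = 17/55 = 0.309.
With a flat prior the MAP equals the MLE, 17/55.
Mean = 18/(18+39) = 18/57 = 0.316.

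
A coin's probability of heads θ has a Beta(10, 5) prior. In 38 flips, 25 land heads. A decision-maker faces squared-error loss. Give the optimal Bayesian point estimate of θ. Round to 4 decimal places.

0.6604

Posterior: Beta(10+25, 5+13) = Beta(35, 18).
Mode = (35−1)/(35+18−2) = 34/51 = 0.6667.
Mean = 35/(35+18) = 35/53 = 0.6604.
Squared-error loss ⇒ the optimal estimator is the posterior mean.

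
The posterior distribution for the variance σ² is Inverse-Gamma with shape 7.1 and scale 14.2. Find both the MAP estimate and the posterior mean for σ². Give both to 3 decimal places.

MAP = 1.753, posterior mean = 2.328

Mode = β/(α+1) = 14.2/8.1 = 1.753.
Mean = β/(α−1) = 14.2/6.1 = 2.328.
Right-skewed posterior ⇒ mode < mean.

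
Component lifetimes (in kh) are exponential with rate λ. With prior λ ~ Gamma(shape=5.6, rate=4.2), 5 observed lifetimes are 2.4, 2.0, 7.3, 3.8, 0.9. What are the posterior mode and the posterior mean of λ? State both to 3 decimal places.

Σ times = 16.4. Posterior: Gamma(shape = 5.6+5 = 10.6, rate = 4.2+16.4 = 20.6).
Mode = (α−1)/β = 9.6/20.6 = 0.466.
Mean = α/β = 10.6/20.6 = 0.515.

MAP = 0.466, posterior mean = 0.515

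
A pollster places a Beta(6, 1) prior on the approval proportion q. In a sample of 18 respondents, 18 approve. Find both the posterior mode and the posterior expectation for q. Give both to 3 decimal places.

Posterior: Beta(6+18, 1+0) = Beta(24, 1).
Since β = 1 ≤ 1 and α > 1, the Beta density is monotone increasing on [0,1]; the mode is at 1.
Mean = 24/(24+1) = 0.960.
Left-skewed posterior ⇒ mean < mode.

MAP = 1.000; posterior mean = 0.960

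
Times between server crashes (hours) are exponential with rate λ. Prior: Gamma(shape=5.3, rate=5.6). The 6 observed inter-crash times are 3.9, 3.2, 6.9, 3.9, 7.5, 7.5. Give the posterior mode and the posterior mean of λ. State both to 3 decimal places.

Σ times = 32.9. Posterior: Gamma(shape = 5.3+6 = 11.3, rate = 5.6+32.9 = 38.5).
Mode = (α−1)/β = 10.3/38.5 = 0.268.
Mean = α/β = 11.3/38.5 = 0.294.

posterior mode = 0.268, posterior mean = 0.294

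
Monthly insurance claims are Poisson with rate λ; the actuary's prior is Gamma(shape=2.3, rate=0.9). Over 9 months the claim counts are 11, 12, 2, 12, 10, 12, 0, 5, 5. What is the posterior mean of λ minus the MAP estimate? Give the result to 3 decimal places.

Σ counts = 69. Posterior: Gamma(shape = 2.3+69 = 71.3, rate = 0.9+9 = 9.9).
Mode = (α−1)/β = 70.3/9.9 = 7.101.
Mean = α/β = 71.3/9.9 = 7.202.
Difference = 7.202 − 7.101 = 0.101.
The posterior is right-skewed, so the mean exceeds the mode.

0.101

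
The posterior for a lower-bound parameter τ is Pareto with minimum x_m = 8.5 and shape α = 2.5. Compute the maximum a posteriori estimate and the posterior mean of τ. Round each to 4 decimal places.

The Pareto density is strictly decreasing on [x_m, ∞), so the mode is x_m = 8.5000.
Mean = α·x_m/(α−1) = 2.5·8.5/1.5 = 14.1667.
Mean > mode: the posterior has a right tail.

τ_MAP = 8.5000, E[τ|data] = 14.1667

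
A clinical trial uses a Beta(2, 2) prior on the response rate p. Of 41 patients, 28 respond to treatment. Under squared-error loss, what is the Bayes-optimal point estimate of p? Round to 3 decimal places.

Posterior: Beta(2+28, 2+13) = Beta(30, 15).
Mode = (30−1)/(30+15−2) = 29/43 = 0.674.
Mean = 30/(30+15) = 30/45 = 0.667.
Squared-error loss ⇒ the optimal estimator is the posterior mean.

0.667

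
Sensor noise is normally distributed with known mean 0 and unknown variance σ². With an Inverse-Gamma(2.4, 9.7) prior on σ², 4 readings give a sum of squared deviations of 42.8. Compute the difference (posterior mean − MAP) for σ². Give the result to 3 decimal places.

3.388

Posterior: Inverse-Gamma(shape = 2.4+4/2 = 4.4, scale = 9.7+42.8/2 = 31.1).
Mode = β/(α+1) = 31.1/5.4 = 5.759.
Mean = β/(α−1) = 31.1/3.4 = 9.147.
Difference = 9.147 − 5.759 = 3.388.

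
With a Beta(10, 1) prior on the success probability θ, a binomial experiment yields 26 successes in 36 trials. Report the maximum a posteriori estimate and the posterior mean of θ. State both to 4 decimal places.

Posterior: Beta(10+26, 1+10) = Beta(36, 11).
Mode = (36−1)/(36+11−2) = 35/45 = 0.7778.
Mean = 36/(36+11) = 36/47 = 0.7660.
The posterior is left-skewed, so the mode exceeds the mean.

θ_MAP = 0.7778, E[θ|data] = 0.7660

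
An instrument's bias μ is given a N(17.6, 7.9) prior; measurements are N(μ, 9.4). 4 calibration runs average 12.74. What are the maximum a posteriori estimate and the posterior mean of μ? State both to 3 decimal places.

Posterior for μ is Normal. Precision-weighted mean: (1/7.9·17.6 + 4/9.4·12.74) / (1/7.9 + 4/9.4) = 13.854.
A Normal posterior is symmetric, so mode = mean.

MAP = 13.854; posterior mean = 13.854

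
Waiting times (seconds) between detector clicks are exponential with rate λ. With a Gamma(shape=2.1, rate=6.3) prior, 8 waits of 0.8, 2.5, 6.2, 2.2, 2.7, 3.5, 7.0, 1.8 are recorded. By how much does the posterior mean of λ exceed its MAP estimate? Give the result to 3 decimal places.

0.030

Σ times = 26.7. Posterior: Gamma(shape = 2.1+8 = 10.1, rate = 6.3+26.7 = 33.0).
Mode = (α−1)/β = 9.1/33.0 = 0.276.
Mean = α/β = 10.1/33.0 = 0.306.
Difference = 0.306 − 0.276 = 0.030.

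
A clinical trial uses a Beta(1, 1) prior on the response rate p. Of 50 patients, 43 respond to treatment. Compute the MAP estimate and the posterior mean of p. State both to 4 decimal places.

MAP estimate = 0.8600, posterior mean = 0.8462

Posterior: Beta(1+43, 1+7) = Beta(44, 8).
Mode = (44−1)/(44+8−2) = 43/50 = 0.8600.
Mean = 44/(44+8) = 44/52 = 0.8462.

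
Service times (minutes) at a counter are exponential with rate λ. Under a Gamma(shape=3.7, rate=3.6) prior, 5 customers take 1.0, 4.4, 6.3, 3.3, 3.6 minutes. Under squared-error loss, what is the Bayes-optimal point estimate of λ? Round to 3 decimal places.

0.392

Σ times = 18.6. Posterior: Gamma(shape = 3.7+5 = 8.7, rate = 3.6+18.6 = 22.2).
Mode = (α−1)/β = 7.7/22.2 = 0.347.
Mean = α/β = 8.7/22.2 = 0.392.
Squared-error loss ⇒ the optimal estimator is the posterior mean.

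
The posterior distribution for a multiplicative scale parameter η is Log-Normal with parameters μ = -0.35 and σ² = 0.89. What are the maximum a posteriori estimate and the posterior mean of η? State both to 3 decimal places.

Mode = exp(μ − σ²) = exp(-1.24) = 0.289.
Mean = exp(μ + σ²/2) = exp(0.095) = 1.100.

MAP: 0.289. Posterior mean: 1.100.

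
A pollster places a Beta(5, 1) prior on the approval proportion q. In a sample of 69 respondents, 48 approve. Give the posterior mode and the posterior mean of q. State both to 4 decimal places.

q_MAP = 0.7123, E[q|data] = 0.7067

Posterior: Beta(5+48, 1+21) = Beta(53, 22).
Mode = (53−1)/(53+22−2) = 52/73 = 0.7123.
Mean = 53/(53+22) = 53/75 = 0.7067.
Left-skewed posterior ⇒ mean < mode.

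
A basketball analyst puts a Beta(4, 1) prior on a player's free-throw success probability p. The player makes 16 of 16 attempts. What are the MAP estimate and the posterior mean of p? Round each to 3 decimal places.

Posterior: Beta(4+16, 1+0) = Beta(20, 1).
Since β = 1 ≤ 1 and α > 1, the Beta density is monotone increasing on [0,1]; the mode is at 1.
Mean = 20/(20+1) = 0.952.
The mean is pulled below the mode by the posterior's left skew.

MAP = 1.000; posterior mean = 0.952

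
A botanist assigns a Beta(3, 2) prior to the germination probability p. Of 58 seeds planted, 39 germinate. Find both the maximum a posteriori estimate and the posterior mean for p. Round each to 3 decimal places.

MAP: 0.672. Posterior mean: 0.667.

Posterior: Beta(3+39, 2+19) = Beta(42, 21).
Mode = (42−1)/(42+21−2) = 41/61 = 0.672.
Mean = 42/(42+21) = 42/63 = 0.667.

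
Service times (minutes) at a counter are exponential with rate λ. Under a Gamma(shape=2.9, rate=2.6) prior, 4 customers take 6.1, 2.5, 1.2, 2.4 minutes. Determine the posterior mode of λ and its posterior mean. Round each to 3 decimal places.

MAP: 0.399. Posterior mean: 0.466.

Σ times = 12.2. Posterior: Gamma(shape = 2.9+4 = 6.9, rate = 2.6+12.2 = 14.8).
Mode = (α−1)/β = 5.9/14.8 = 0.399.
Mean = α/β = 6.9/14.8 = 0.466.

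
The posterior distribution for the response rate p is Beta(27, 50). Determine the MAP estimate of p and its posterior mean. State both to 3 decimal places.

MAP = 0.347, posterior mean = 0.351

Mode = (27−1)/(27+50−2) = 26/75 = 0.347.
Mean = 27/(27+50) = 27/77 = 0.351.
Mean > mode: the posterior has a right tail.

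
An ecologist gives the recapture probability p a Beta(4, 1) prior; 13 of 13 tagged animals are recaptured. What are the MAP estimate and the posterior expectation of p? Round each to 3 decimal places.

Posterior: Beta(4+13, 1+0) = Beta(17, 1).
Since β = 1 ≤ 1 and α > 1, the Beta density is monotone increasing on [0,1]; the mode is at 1.
Mean = 17/(17+1) = 0.944.

p_MAP = 1.000, E[p|data] = 0.944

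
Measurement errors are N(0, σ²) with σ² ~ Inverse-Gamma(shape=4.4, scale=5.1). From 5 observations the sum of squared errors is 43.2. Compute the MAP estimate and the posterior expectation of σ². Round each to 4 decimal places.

σ²_MAP = 3.3797, E[σ²|data] = 4.5254

Posterior: Inverse-Gamma(shape = 4.4+5/2 = 6.9, scale = 5.1+43.2/2 = 26.7).
Mode = β/(α+1) = 26.7/7.9 = 3.3797.
Mean = β/(α−1) = 26.7/5.9 = 4.5254.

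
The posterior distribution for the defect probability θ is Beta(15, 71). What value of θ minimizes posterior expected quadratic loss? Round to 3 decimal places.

0.174

Mode = (15−1)/(15+71−2) = 14/84 = 0.167.
Mean = 15/(15+71) = 15/86 = 0.174.
Quadratic loss ⇒ the optimal estimator is the posterior mean.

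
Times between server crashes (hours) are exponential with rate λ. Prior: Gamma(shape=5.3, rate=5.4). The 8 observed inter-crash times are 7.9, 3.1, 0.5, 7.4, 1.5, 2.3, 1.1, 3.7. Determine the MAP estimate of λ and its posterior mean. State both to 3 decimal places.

MAP: 0.374. Posterior mean: 0.404.

Σ times = 27.5. Posterior: Gamma(shape = 5.3+8 = 13.3, rate = 5.4+27.5 = 32.9).
Mode = (α−1)/β = 12.3/32.9 = 0.374.
Mean = α/β = 13.3/32.9 = 0.404.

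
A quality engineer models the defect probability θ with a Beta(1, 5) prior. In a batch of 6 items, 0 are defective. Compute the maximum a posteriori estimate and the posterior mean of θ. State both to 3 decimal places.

Posterior: Beta(1+0, 5+6) = Beta(1, 11).
Since α = 1 ≤ 1 and β > 1, the Beta density is monotone decreasing on [0,1]; the mode is at 0.
Mean = 1/(1+11) = 0.083.

θ_MAP = 0.000, E[θ|data] = 0.083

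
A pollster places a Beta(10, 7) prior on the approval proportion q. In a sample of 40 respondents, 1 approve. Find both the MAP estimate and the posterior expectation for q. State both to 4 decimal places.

Posterior: Beta(10+1, 7+39) = Beta(11, 46).
Mode = (11−1)/(11+46−2) = 10/55 = 0.1818.
Mean = 11/(11+46) = 11/57 = 0.1930.

q_MAP = 0.1818, E[q|data] = 0.1930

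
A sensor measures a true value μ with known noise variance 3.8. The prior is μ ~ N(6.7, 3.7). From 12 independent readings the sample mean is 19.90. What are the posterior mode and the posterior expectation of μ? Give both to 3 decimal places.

MAP = 18.859, posterior mean = 18.859

Posterior for μ is Normal. Precision-weighted mean: (1/3.7·6.7 + 12/3.8·19.90) / (1/3.7 + 12/3.8) = 18.859.
A Normal posterior is symmetric, so mode = mean.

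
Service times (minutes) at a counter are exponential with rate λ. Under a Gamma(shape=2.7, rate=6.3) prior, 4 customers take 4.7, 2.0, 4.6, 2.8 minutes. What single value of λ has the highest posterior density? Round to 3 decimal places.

Σ times = 14.1. Posterior: Gamma(shape = 2.7+4 = 6.7, rate = 6.3+14.1 = 20.4).
Mode = (α−1)/β = 5.7/20.4 = 0.279.
Mean = α/β = 6.7/20.4 = 0.328.
This is the posterior mode — the MAP estimate.

0.279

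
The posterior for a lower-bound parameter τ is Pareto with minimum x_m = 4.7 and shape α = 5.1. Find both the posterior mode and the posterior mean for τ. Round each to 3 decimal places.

MAP = 4.700, posterior mean = 5.846

The Pareto density is strictly decreasing on [x_m, ∞), so the mode is x_m = 4.700.
Mean = α·x_m/(α−1) = 5.1·4.7/4.1 = 5.846.
The posterior is right-skewed, so the mean exceeds the mode.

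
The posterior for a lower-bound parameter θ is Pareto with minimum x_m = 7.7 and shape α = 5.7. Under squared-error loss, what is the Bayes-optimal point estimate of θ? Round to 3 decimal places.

The Pareto density is strictly decreasing on [x_m, ∞), so the mode is x_m = 7.700.
Mean = α·x_m/(α−1) = 5.7·7.7/4.7 = 9.338.
Squared-error loss ⇒ the optimal estimator is the posterior mean.

9.338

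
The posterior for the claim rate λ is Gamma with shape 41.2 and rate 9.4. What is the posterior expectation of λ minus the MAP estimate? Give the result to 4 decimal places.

Mode = (α−1)/β = 40.2/9.4 = 4.2766.
Mean = α/β = 41.2/9.4 = 4.3830.
Difference = 4.3830 − 4.2766 = 0.1064.
Right-skewed posterior ⇒ mode < mean.

0.1064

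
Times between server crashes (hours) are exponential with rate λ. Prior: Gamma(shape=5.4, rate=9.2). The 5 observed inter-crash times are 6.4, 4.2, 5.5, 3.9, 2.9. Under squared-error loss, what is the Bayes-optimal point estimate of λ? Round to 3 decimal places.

Σ times = 22.9. Posterior: Gamma(shape = 5.4+5 = 10.4, rate = 9.2+22.9 = 32.1).
Mode = (α−1)/β = 9.4/32.1 = 0.293.
Mean = α/β = 10.4/32.1 = 0.324.
Squared-error loss ⇒ the optimal estimator is the posterior mean.

0.324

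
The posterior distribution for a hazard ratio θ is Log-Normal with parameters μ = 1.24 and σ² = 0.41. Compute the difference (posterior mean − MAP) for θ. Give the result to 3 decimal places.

Mode = exp(μ − σ²) = exp(0.83) = 2.293.
Mean = exp(μ + σ²/2) = exp(1.445) = 4.242.
Difference = 4.242 − 2.293 = 1.949.
The mean is pulled above the mode by the posterior's right skew.

1.949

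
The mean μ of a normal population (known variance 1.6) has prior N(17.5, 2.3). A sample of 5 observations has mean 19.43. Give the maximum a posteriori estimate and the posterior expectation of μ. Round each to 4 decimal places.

MAP: 19.1943. Posterior mean: 19.1943.

Posterior for μ is Normal. Precision-weighted mean: (1/2.3·17.5 + 5/1.6·19.43) / (1/2.3 + 5/1.6) = 19.1943.
A Normal posterior is symmetric, so mode = mean.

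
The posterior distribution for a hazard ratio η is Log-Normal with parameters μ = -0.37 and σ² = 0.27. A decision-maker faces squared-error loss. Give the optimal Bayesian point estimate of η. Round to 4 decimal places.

Mode = exp(μ − σ²) = exp(-0.64) = 0.5273.
Mean = exp(μ + σ²/2) = exp(-0.235) = 0.7906.
Squared-error loss ⇒ the optimal estimator is the posterior mean.

0.7906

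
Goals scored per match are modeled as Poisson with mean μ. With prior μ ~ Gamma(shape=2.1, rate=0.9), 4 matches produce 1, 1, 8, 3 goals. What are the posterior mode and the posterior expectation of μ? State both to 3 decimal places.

Σ counts = 13. Posterior: Gamma(shape = 2.1+13 = 15.1, rate = 0.9+4 = 4.9).
Mode = (α−1)/β = 14.1/4.9 = 2.878.
Mean = α/β = 15.1/4.9 = 3.082.

posterior mode = 2.878, posterior expectation = 3.082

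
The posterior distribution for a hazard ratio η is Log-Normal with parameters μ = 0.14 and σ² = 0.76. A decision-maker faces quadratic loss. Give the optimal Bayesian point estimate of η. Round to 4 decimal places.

1.6820

Mode = exp(μ − σ²) = exp(-0.62) = 0.5379.
Mean = exp(μ + σ²/2) = exp(0.520) = 1.6820.
Quadratic loss ⇒ the optimal estimator is the posterior mean.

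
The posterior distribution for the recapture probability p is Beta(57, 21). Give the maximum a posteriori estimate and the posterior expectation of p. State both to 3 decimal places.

Mode = (57−1)/(57+21−2) = 56/76 = 0.737.
Mean = 57/(57+21) = 57/78 = 0.731.

p_MAP = 0.737, E[p|data] = 0.731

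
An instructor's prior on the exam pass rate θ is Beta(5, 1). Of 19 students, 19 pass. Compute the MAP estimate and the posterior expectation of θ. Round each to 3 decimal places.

MAP: 1.000. Posterior mean: 0.960.

Posterior: Beta(5+19, 1+0) = Beta(24, 1).
Since β = 1 ≤ 1 and α > 1, the Beta density is monotone increasing on [0,1]; the mode is at 1.
Mean = 24/(24+1) = 0.960.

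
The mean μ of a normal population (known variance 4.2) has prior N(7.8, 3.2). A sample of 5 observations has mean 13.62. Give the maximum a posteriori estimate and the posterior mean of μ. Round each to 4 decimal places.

Posterior for μ is Normal. Precision-weighted mean: (1/3.2·7.8 + 5/4.2·13.62) / (1/3.2 + 5/4.2) = 12.4099.
A Normal posterior is symmetric, so mode = mean.

MAP = 12.4099, posterior mean = 12.4099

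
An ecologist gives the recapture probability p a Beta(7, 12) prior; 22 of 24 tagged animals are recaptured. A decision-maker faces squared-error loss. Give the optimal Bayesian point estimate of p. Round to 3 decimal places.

Posterior: Beta(7+22, 12+2) = Beta(29, 14).
Mode = (29−1)/(29+14−2) = 28/41 = 0.683.
Mean = 29/(29+14) = 29/43 = 0.674.
Squared-error loss ⇒ the optimal estimator is the posterior mean.

0.674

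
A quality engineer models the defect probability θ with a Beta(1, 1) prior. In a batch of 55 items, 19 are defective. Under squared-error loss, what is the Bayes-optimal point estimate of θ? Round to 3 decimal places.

Posterior: Beta(1+19, 1+36) = Beta(20, 37).
Mode = (20−1)/(20+37−2) = 19/55 = 0.345.
With a flat prior the MAP equals the MLE, 19/55.
Mean = 20/(20+37) = 20/57 = 0.351.
Squared-error loss ⇒ the optimal estimator is the posterior mean.

0.351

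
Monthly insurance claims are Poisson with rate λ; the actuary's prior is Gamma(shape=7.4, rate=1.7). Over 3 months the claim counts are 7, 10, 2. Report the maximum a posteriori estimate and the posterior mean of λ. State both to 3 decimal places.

Σ counts = 19. Posterior: Gamma(shape = 7.4+19 = 26.4, rate = 1.7+3 = 4.7).
Mode = (α−1)/β = 25.4/4.7 = 5.404.
Mean = α/β = 26.4/4.7 = 5.617.
Right-skewed posterior ⇒ mode < mean.

MAP = 5.404; posterior mean = 5.617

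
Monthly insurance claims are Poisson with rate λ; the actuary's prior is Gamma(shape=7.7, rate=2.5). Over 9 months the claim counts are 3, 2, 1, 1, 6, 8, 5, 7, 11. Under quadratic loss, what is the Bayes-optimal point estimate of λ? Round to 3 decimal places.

Σ counts = 44. Posterior: Gamma(shape = 7.7+44 = 51.7, rate = 2.5+9 = 11.5).
Mode = (α−1)/β = 50.7/11.5 = 4.409.
Mean = α/β = 51.7/11.5 = 4.496.
Quadratic loss ⇒ the optimal estimator is the posterior mean.

4.496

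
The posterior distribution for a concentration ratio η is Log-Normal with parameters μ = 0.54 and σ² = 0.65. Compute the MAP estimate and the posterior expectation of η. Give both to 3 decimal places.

Mode = exp(μ − σ²) = exp(-0.11) = 0.896.
Mean = exp(μ + σ²/2) = exp(0.865) = 2.375.

η_MAP = 0.896, E[η|data] = 2.375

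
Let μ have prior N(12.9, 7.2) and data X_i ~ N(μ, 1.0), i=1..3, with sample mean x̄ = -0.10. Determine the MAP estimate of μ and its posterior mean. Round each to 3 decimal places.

Posterior for μ is Normal. Precision-weighted mean: (1/7.2·12.9 + 3/1.0·-0.10) / (1/7.2 + 3/1.0) = 0.475.
A Normal posterior is symmetric, so mode = mean.

μ_MAP = 0.475, E[μ|data] = 0.475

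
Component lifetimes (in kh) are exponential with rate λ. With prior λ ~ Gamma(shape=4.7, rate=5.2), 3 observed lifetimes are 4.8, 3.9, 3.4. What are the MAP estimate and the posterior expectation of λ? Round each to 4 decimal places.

MAP estimate = 0.3873, posterior expectation = 0.4451

Σ times = 12.1. Posterior: Gamma(shape = 4.7+3 = 7.7, rate = 5.2+12.1 = 17.3).
Mode = (α−1)/β = 6.7/17.3 = 0.3873.
Mean = α/β = 7.7/17.3 = 0.4451.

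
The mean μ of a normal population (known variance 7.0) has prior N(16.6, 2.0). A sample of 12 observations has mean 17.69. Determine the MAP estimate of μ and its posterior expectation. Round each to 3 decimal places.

Posterior for μ is Normal. Precision-weighted mean: (1/2.0·16.6 + 12/7.0·17.69) / (1/2.0 + 12/7.0) = 17.444.
A Normal posterior is symmetric, so mode = mean.

MAP = 17.444; posterior mean = 17.444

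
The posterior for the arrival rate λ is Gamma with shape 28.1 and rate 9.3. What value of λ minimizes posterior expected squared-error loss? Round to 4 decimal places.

3.0215

Mode = (α−1)/β = 27.1/9.3 = 2.9140.
Mean = α/β = 28.1/9.3 = 3.0215.
Squared-error loss ⇒ the optimal estimator is the posterior mean.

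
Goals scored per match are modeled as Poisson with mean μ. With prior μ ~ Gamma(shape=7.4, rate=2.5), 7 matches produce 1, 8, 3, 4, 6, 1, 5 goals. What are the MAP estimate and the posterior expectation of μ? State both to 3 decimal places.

MAP = 3.621; posterior mean = 3.726

Σ counts = 28. Posterior: Gamma(shape = 7.4+28 = 35.4, rate = 2.5+7 = 9.5).
Mode = (α−1)/β = 34.4/9.5 = 3.621.
Mean = α/β = 35.4/9.5 = 3.726.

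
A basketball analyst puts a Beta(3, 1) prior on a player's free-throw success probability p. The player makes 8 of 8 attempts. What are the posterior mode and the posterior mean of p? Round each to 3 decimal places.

Posterior: Beta(3+8, 1+0) = Beta(11, 1).
Since β = 1 ≤ 1 and α > 1, the Beta density is monotone increasing on [0,1]; the mode is at 1.
Mean = 11/(11+1) = 0.917.
The mean is pulled below the mode by the posterior's left skew.

MAP = 1.000, posterior mean = 0.917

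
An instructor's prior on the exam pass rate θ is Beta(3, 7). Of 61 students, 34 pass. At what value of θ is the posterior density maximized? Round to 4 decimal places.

Posterior: Beta(3+34, 7+27) = Beta(37, 34).
Mode = (37−1)/(37+34−2) = 36/69 = 0.5217.
Mean = 37/(37+34) = 37/71 = 0.5211.
This is the posterior mode — the MAP estimate.

0.5217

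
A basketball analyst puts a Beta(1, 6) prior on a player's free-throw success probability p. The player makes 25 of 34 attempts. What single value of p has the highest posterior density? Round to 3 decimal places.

Posterior: Beta(1+25, 6+9) = Beta(26, 15).
Mode = (26−1)/(26+15−2) = 25/39 = 0.641.
Mean = 26/(26+15) = 26/41 = 0.634.
This is the posterior mode — the MAP estimate.

0.641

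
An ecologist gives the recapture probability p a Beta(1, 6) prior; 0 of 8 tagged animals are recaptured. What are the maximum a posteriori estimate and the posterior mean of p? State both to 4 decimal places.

p_MAP = 0.0000, E[p|data] = 0.0667

Posterior: Beta(1+0, 6+8) = Beta(1, 14).
Since α = 1 ≤ 1 and β > 1, the Beta density is monotone decreasing on [0,1]; the mode is at 0.
Mean = 1/(1+14) = 0.0667.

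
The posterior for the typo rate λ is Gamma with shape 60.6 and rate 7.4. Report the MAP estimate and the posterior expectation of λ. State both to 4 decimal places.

Mode = (α−1)/β = 59.6/7.4 = 8.0541.
Mean = α/β = 60.6/7.4 = 8.1892.
Right-skewed posterior ⇒ mode < mean.

MAP: 8.0541. Posterior mean: 8.1892.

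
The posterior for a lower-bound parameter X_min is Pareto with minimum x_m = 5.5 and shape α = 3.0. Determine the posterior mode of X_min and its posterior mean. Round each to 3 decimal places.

The Pareto density is strictly decreasing on [x_m, ∞), so the mode is x_m = 5.500.
Mean = α·x_m/(α−1) = 3.0·5.5/2.0 = 8.250.
The posterior is right-skewed, so the mean exceeds the mode.

posterior mode = 5.500, posterior mean = 8.250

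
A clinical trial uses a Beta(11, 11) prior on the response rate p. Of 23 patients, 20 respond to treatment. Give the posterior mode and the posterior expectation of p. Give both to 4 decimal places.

Posterior: Beta(11+20, 11+3) = Beta(31, 14).
Mode = (31−1)/(31+14−2) = 30/43 = 0.6977.
Mean = 31/(31+14) = 31/45 = 0.6889.

posterior mode = 0.6977, posterior expectation = 0.6889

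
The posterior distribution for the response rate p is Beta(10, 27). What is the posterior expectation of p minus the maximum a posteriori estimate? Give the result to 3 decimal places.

0.013

Mode = (10−1)/(10+27−2) = 9/35 = 0.257.
Mean = 10/(10+27) = 10/37 = 0.270.
Difference = 0.270 − 0.257 = 0.013.
The posterior is right-skewed, so the mean exceeds the mode.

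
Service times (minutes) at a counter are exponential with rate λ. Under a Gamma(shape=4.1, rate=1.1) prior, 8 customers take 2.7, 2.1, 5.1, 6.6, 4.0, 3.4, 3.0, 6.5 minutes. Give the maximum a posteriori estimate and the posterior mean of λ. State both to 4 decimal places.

MAP = 0.3217; posterior mean = 0.3507

Σ times = 33.4. Posterior: Gamma(shape = 4.1+8 = 12.1, rate = 1.1+33.4 = 34.5).
Mode = (α−1)/β = 11.1/34.5 = 0.3217.
Mean = α/β = 12.1/34.5 = 0.3507.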